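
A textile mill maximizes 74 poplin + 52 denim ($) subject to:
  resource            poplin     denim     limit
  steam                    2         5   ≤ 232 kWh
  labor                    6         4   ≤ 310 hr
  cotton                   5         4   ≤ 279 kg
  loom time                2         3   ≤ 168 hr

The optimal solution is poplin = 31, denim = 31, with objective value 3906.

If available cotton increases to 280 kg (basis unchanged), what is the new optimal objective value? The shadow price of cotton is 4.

Δb = 1, so new z* = 3906 + (4)·(1) = 3906 + 4 = 3910.

3910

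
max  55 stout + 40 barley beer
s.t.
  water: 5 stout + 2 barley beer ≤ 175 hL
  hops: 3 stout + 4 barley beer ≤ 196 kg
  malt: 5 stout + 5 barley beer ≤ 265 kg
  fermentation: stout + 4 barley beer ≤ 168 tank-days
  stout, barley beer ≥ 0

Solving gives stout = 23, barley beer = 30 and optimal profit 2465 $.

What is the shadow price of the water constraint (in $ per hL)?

At the optimum: water uses 175 of 175 (binding); hops uses 189 of 196 (slack = 7); malt uses 265 of 265 (binding); fermentation uses 143 of 168 (slack = 25).
By complementary slackness, y = 0 for the non-binding constraints.
Dual feasibility on the basic columns requires 5·y_water + 5·y_malt = 55, 2·y_water + 5·y_malt = 40.
Solving: y_water = 5, y_malt = 6.
Shadow price of water = 5.

5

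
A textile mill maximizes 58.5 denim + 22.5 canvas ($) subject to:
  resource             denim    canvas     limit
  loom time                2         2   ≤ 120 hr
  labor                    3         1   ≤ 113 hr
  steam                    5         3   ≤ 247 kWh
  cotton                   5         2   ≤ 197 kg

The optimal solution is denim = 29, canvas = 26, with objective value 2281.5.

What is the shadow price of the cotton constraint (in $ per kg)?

9

Check each constraint at x*: loom time 110/120 (slack 10); labor 113/113 (tight); steam 223/247 (slack 24); cotton 197/197 (tight).
Since loom time, steam are not tight, their duals are 0.
From A_Bᵀ y = c: 3·y_labor + 5·y_cotton = 58.5; 1·y_labor + 2·y_cotton = 22.5.
Solving: y_labor = 4.5, y_cotton = 9.
Shadow price of cotton = 9.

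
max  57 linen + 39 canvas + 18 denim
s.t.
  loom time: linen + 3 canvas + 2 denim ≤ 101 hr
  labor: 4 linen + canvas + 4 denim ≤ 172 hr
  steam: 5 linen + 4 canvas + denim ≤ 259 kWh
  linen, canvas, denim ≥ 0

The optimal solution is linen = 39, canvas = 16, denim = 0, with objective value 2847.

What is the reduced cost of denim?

At the optimum: loom time uses 87 of 101 (slack = 14); labor uses 172 of 172 (binding); steam uses 259 of 259 (binding).
By complementary slackness, y = 0 for the non-binding constraint.
The binding rows give the dual system: 4·y_labor + 5·y_steam = 57 and 1·y_labor + 4·y_steam = 39.
→ y_labor = 3 and y_steam = 9.
Reduced cost of denim: c₃ − yᵀa₃ = 18 − (3·4 + 9·1) = 18 − 21 = -3.

-3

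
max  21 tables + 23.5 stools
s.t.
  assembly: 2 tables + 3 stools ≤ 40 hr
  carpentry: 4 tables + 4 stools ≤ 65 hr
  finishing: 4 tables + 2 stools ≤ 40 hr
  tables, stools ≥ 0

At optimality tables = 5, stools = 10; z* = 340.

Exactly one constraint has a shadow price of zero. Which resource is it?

assembly: 40/40 (binding)
carpentry: 60/65 (slack 5)
finishing: 40/40 (binding)
By complementary slackness, a constraint with positive slack has shadow price 0 → carpentry.

carpentry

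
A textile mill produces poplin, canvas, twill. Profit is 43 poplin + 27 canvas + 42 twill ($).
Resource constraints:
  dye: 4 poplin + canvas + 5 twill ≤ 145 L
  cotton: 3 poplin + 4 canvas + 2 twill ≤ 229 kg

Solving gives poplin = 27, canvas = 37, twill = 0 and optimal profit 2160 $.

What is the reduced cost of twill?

-3

Both dye and cotton are binding at x*.
From A_Bᵀ y = c: 4·y_dye + 3·y_cotton = 43; 1·y_dye + 4·y_cotton = 27.
Solving: y_dye = 7, y_cotton = 5.
Reduced cost of twill: c₃ − yᵀa₃ = 42 − (7·5 + 5·2) = 42 − 45 = -3.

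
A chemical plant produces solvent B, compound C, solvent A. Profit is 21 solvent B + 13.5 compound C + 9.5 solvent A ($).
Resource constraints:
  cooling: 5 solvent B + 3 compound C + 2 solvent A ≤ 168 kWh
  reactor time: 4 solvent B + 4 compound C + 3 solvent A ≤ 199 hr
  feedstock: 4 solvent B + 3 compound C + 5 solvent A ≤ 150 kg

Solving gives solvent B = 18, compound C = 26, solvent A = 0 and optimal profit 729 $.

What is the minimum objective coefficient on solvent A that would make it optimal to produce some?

At the optimum: cooling uses 168 of 168 (binding); reactor time uses 176 of 199 (slack = 23); feedstock uses 150 of 150 (binding).
Slack constraints have shadow price 0 (complementary slackness).
The binding rows give the dual system: 5·y_cooling + 4·y_feedstock = 21 and 3·y_cooling + 3·y_feedstock = 13.5.
This yields shadow prices y_cooling = 3, y_feedstock = 1.5.
solvent A enters the basis when its profit ≥ yᵀa₃ = 3·2 + 1.5·5 = 13.5.

13.5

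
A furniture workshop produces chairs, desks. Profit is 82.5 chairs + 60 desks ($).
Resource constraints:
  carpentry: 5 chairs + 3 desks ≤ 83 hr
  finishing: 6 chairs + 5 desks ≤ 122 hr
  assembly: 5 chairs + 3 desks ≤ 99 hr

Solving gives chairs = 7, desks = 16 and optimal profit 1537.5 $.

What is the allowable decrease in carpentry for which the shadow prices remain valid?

Binding constraints: carpentry, finishing. The basis is B = [[5,3],[6,5]] with det 7.
Per unit decrease in carpentry, x* moves by d = (-0.7143, 0.8571).
The basis stays optimal until chairs reaches 0; allowable decrease = 9.8 hr.

9.8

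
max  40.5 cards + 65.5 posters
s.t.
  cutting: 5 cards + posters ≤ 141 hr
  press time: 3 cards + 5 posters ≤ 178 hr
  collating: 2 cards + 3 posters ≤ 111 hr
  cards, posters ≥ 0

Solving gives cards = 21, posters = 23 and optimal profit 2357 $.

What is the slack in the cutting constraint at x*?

13

cutting used = 5·21 + 1·23 = 128; slack = 141 − 128 = 13.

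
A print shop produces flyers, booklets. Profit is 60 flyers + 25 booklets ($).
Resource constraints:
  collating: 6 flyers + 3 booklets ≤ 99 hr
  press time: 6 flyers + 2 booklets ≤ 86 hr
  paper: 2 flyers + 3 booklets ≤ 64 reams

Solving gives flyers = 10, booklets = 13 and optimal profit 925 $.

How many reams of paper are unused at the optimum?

5

paper used = 2·10 + 3·13 = 59; slack = 64 − 59 = 5.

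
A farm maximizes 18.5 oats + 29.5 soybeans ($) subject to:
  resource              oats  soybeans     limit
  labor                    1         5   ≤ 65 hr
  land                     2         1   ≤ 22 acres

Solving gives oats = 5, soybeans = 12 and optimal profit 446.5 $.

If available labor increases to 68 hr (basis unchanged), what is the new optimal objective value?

Check each constraint at x*: labor 65/65 (tight); land 22/22 (tight).
From A_Bᵀ y = c: 1·y_labor + 2·y_land = 18.5; 5·y_labor + 1·y_land = 29.5.
Solving: y_labor = 4.5, y_land = 7.
Δz = y_labor·Δb = 4.5 × (3) = 13.5, so new z* = 446.5 + 13.5 = 460.

460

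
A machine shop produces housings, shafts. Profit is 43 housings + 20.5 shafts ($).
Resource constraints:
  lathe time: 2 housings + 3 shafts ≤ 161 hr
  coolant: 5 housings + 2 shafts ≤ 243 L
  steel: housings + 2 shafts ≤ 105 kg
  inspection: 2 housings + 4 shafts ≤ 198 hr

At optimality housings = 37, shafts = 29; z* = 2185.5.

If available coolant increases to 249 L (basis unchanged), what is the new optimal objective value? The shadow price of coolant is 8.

2233.5

Δb = 6, so new z* = 2185.5 + (8)·(6) = 2185.5 + 48 = 2233.5.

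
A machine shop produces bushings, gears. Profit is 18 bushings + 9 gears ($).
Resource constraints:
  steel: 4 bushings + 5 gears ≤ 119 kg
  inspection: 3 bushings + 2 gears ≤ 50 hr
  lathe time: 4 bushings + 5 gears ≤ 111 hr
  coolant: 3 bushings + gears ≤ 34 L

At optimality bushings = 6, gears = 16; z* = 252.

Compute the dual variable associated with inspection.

3

At the optimum: steel uses 104 of 119 (slack = 15); inspection uses 50 of 50 (binding); lathe time uses 104 of 111 (slack = 7); coolant uses 34 of 34 (binding).
By complementary slackness, y = 0 for the non-binding constraints.
The binding rows give the dual system: 3·y_inspection + 3·y_coolant = 18 and 2·y_inspection + 1·y_coolant = 9.
Solving: y_inspection = 3, y_coolant = 3.
Shadow price of inspection = 3.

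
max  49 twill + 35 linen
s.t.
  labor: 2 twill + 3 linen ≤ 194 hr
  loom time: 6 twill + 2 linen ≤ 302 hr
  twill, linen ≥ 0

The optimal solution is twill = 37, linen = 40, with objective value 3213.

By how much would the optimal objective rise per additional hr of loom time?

5.5

At the optimum: labor uses 194 of 194 (binding); loom time uses 302 of 302 (binding).
Dual feasibility on the basic columns requires 2·y_labor + 6·y_loom time = 49, 3·y_labor + 2·y_loom time = 35.
→ y_labor = 8 and y_loom time = 5.5.
Shadow price of loom time = 5.5.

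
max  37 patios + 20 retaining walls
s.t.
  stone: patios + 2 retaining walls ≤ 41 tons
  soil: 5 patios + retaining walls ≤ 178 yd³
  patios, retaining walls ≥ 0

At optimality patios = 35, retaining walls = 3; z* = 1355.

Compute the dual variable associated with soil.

At the optimum: stone uses 41 of 41 (binding); soil uses 178 of 178 (binding).
The binding rows give the dual system: 1·y_stone + 5·y_soil = 37 and 2·y_stone + 1·y_soil = 20.
Solving: y_stone = 7, y_soil = 6.
Shadow price of soil = 6.

6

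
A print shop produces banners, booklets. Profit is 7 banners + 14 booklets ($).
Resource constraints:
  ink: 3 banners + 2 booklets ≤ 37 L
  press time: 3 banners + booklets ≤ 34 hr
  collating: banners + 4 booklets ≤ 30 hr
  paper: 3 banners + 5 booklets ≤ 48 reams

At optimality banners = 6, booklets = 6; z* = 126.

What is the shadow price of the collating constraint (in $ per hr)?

1

Binding: collating and paper. Non-binding: ink (7 unused), press time (10 unused).
Since ink, press time are not tight, their duals are 0.
The binding rows give the dual system: 1·y_collating + 3·y_paper = 7 and 4·y_collating + 5·y_paper = 14.
Solving: y_collating = 1, y_paper = 2.
Shadow price of collating = 1.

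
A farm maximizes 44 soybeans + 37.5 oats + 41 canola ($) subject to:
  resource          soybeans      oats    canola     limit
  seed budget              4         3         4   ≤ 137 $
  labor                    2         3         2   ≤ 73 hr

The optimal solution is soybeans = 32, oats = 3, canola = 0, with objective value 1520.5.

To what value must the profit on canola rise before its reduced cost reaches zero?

Both seed budget and labor are binding at x*.
The binding rows give the dual system: 4·y_seed budget + 2·y_labor = 44 and 3·y_seed budget + 3·y_labor = 37.5.
Solving: y_seed budget = 9.5, y_labor = 3.
canola enters the basis when its profit ≥ yᵀa₃ = 9.5·4 + 3·2 = 44.

44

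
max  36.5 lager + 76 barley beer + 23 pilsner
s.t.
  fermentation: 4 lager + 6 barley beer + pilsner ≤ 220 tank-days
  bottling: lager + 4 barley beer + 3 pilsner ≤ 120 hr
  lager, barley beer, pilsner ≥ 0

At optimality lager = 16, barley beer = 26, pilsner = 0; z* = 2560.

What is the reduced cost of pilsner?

Check each constraint at x*: fermentation 220/220 (tight); bottling 120/120 (tight).
Dual feasibility on the basic columns requires 4·y_fermentation + 1·y_bottling = 36.5, 6·y_fermentation + 4·y_bottling = 76.
This yields shadow prices y_fermentation = 7, y_bottling = 8.5.
Reduced cost of pilsner: c₃ − yᵀa₃ = 23 − (7·1 + 8.5·3) = 23 − 32.5 = -9.5.

-9.5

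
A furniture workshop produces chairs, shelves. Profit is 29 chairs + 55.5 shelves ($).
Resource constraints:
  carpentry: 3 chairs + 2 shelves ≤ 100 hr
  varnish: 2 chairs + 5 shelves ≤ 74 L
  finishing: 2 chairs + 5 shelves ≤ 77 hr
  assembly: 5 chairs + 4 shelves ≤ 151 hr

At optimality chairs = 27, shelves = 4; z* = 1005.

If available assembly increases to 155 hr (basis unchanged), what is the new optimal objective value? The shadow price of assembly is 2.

Δb = 4, so new z* = 1005 + (2)·(4) = 1005 + 8 = 1013.

1013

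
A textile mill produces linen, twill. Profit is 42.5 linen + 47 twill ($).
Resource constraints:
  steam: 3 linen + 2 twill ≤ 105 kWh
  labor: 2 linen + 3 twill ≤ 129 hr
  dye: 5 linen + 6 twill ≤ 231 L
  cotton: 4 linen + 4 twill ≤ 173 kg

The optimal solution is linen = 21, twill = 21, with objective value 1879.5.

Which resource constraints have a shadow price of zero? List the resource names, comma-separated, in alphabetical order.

steam: 105/105 (binding)
labor: 105/129 (slack 24)
dye: 231/231 (binding)
cotton: 168/173 (slack 5)
By complementary slackness, a constraint with positive slack has shadow price 0 → cotton, labor.

cotton, labor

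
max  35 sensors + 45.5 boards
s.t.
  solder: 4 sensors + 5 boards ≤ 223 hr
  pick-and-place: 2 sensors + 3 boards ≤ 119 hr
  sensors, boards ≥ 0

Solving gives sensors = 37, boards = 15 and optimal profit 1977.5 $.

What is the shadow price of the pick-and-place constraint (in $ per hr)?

3.5

Both solder and pick-and-place are binding at x*.
Dual feasibility on the basic columns requires 4·y_solder + 2·y_pick-and-place = 35, 5·y_solder + 3·y_pick-and-place = 45.5.
Solving: y_solder = 7, y_pick-and-place = 3.5.
Shadow price of pick-and-place = 3.5.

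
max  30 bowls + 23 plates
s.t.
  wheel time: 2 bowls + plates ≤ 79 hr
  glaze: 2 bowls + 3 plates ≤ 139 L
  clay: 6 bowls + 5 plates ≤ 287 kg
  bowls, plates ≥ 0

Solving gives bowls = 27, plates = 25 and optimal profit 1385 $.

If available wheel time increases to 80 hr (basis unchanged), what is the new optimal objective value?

Check each constraint at x*: wheel time 79/79 (tight); glaze 129/139 (slack 10); clay 287/287 (tight).
By complementary slackness, y = 0 for the non-binding constraint.
The binding rows give the dual system: 2·y_wheel time + 6·y_clay = 30 and 1·y_wheel time + 5·y_clay = 23.
Solving: y_wheel time = 3, y_clay = 4.
Δz = y_wheel time·Δb = 3 × (1) = 3, so new z* = 1385 + 3 = 1388.

1388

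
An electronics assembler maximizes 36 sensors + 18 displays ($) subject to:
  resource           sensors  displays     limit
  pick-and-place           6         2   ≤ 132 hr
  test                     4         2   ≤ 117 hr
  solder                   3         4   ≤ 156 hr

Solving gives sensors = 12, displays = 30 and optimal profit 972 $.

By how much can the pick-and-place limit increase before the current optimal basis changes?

16.2

Binding constraints: pick-and-place, solder. The basis is B = [[6,2],[3,4]] with det 18.
Per unit increase in pick-and-place, x* moves by d = (0.2222, -0.1667).
The basis stays optimal until test becomes binding; allowable increase = 16.2 hr.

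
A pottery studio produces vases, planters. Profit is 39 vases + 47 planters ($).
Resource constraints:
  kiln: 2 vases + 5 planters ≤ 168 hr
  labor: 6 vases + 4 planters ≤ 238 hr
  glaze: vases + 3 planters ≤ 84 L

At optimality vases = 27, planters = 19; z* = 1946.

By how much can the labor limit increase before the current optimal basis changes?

266

Binding constraints: labor, glaze. The basis is B = [[6,4],[1,3]] with det 14.
Per unit increase in labor, x* moves by d = (0.2143, -0.0714).
The basis stays optimal until planters reaches 0; allowable increase = 266 hr.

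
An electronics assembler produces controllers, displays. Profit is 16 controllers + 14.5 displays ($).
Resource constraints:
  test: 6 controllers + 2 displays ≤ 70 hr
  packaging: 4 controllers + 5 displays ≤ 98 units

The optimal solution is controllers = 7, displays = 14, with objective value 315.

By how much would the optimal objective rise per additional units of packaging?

2.5

Check each constraint at x*: test 70/70 (tight); packaging 98/98 (tight).
The binding rows give the dual system: 6·y_test + 4·y_packaging = 16 and 2·y_test + 5·y_packaging = 14.5.
This yields shadow prices y_test = 1, y_packaging = 2.5.
Shadow price of packaging = 2.5.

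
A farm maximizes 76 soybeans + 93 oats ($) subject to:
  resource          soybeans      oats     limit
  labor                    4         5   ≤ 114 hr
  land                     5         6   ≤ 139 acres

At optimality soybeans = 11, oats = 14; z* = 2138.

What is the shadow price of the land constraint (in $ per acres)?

Check each constraint at x*: labor 114/114 (tight); land 139/139 (tight).
Dual feasibility on the basic columns requires 4·y_labor + 5·y_land = 76, 5·y_labor + 6·y_land = 93.
Solving: y_labor = 9, y_land = 8.
Shadow price of land = 8.

8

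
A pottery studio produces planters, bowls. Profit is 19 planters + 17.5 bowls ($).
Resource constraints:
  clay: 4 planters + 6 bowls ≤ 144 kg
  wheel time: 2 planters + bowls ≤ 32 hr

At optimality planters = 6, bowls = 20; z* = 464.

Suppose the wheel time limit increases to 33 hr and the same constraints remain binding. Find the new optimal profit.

469.5

At the optimum: clay uses 144 of 144 (binding); wheel time uses 32 of 32 (binding).
The binding rows give the dual system: 4·y_clay + 2·y_wheel time = 19 and 6·y_clay + 1·y_wheel time = 17.5.
Solving: y_clay = 2, y_wheel time = 5.5.
Δz = y_wheel time·Δb = 5.5 × (1) = 5.5, so new z* = 464 + 5.5 = 469.5.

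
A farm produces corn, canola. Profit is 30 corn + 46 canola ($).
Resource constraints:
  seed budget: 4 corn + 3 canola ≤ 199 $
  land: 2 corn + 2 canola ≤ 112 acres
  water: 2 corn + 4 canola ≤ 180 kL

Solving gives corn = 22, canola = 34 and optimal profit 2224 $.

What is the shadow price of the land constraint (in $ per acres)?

7

Check each constraint at x*: seed budget 190/199 (slack 9); land 112/112 (tight); water 180/180 (tight).
Since seed budget is not tight, its dual is 0.
Dual feasibility on the basic columns requires 2·y_land + 2·y_water = 30, 2·y_land + 4·y_water = 46.
Solving: y_land = 7, y_water = 8.
Shadow price of land = 7.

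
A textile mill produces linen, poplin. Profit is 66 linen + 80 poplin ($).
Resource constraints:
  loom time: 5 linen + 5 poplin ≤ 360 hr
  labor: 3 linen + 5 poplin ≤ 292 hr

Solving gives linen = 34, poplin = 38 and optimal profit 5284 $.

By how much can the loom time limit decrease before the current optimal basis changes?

68

Binding constraints: loom time, labor. The basis is B = [[5,5],[3,5]] with det 10.
Per unit decrease in loom time, x* moves by d = (-0.5, 0.3).
The basis stays optimal until linen reaches 0; allowable decrease = 68 hr.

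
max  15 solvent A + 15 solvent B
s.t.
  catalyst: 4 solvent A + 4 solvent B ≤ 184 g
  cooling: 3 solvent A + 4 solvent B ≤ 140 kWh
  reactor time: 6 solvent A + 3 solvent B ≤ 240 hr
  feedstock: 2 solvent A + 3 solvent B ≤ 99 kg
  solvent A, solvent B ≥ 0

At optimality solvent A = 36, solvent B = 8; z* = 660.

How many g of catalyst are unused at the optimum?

catalyst used = 4·36 + 4·8 = 176; slack = 184 − 176 = 8.

8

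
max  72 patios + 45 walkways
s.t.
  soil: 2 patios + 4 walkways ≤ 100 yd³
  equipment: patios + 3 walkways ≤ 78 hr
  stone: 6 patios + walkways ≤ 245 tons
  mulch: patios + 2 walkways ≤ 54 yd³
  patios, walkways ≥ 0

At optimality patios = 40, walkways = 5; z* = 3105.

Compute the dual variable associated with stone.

Check each constraint at x*: soil 100/100 (tight); equipment 55/78 (slack 23); stone 245/245 (tight); mulch 50/54 (slack 4).
Since equipment, mulch are not tight, their duals are 0.
Dual feasibility on the basic columns requires 2·y_soil + 6·y_stone = 72, 4·y_soil + 1·y_stone = 45.
Solving: y_soil = 9, y_stone = 9.
Shadow price of stone = 9.

9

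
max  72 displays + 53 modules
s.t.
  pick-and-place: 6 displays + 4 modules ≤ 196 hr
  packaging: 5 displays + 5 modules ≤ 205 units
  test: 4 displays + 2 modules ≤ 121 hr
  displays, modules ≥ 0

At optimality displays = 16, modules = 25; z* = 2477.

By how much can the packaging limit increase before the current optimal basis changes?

Binding constraints: pick-and-place, packaging. The basis is B = [[6,4],[5,5]] with det 10.
Per unit increase in packaging, x* moves by d = (-0.4, 0.6).
The basis stays optimal until displays reaches 0; allowable increase = 40 units.

40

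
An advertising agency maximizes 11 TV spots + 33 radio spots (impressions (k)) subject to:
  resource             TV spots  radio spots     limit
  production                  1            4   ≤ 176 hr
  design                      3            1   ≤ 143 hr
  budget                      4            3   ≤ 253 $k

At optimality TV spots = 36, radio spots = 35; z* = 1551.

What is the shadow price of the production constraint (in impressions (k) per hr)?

Check each constraint at x*: production 176/176 (tight); design 143/143 (tight); budget 249/253 (slack 4).
Slack constraints have shadow price 0 (complementary slackness).
The binding rows give the dual system: 1·y_production + 3·y_design = 11 and 4·y_production + 1·y_design = 33.
Solving: y_production = 8, y_design = 1.
Shadow price of production = 8.

8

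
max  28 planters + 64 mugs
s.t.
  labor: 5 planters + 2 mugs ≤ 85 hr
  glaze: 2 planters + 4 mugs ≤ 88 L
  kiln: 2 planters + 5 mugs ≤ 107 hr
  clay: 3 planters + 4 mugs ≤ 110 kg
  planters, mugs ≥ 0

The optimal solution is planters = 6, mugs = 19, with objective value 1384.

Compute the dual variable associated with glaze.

6

Binding: glaze and kiln. Non-binding: labor (17 unused), clay (16 unused).
By complementary slackness, y = 0 for the non-binding constraints.
Dual feasibility on the basic columns requires 2·y_glaze + 2·y_kiln = 28, 4·y_glaze + 5·y_kiln = 64.
→ y_glaze = 6 and y_kiln = 8.
Shadow price of glaze = 6.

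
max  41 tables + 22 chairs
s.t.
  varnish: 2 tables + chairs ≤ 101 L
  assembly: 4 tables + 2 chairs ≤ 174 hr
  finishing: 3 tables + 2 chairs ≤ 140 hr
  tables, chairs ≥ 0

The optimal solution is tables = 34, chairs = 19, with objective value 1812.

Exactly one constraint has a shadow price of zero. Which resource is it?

varnish

varnish: 87/101 (slack 14)
assembly: 174/174 (binding)
finishing: 140/140 (binding)
By complementary slackness, a constraint with positive slack has shadow price 0 → varnish.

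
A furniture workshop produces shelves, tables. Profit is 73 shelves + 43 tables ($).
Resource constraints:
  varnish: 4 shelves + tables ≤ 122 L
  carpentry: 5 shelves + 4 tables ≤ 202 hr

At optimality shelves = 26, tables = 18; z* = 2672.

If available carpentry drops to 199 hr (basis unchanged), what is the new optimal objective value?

Check each constraint at x*: varnish 122/122 (tight); carpentry 202/202 (tight).
The binding rows give the dual system: 4·y_varnish + 5·y_carpentry = 73 and 1·y_varnish + 4·y_carpentry = 43.
Solving: y_varnish = 7, y_carpentry = 9.
Δz = y_carpentry·Δb = 9 × (-3) = -27, so new z* = 2672 − 27 = 2645.

2645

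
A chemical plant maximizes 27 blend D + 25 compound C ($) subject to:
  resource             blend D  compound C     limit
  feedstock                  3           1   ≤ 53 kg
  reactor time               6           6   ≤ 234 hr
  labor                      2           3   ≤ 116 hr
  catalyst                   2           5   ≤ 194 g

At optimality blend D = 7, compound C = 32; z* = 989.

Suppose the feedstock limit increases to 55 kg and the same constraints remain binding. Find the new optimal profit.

991

Check each constraint at x*: feedstock 53/53 (tight); reactor time 234/234 (tight); labor 110/116 (slack 6); catalyst 174/194 (slack 20).
By complementary slackness, y = 0 for the non-binding constraints.
From A_Bᵀ y = c: 3·y_feedstock + 6·y_reactor time = 27; 1·y_feedstock + 6·y_reactor time = 25.
Solving: y_feedstock = 1, y_reactor time = 4.
Δz = y_feedstock·Δb = 1 × (2) = 2, so new z* = 989 + 2 = 991.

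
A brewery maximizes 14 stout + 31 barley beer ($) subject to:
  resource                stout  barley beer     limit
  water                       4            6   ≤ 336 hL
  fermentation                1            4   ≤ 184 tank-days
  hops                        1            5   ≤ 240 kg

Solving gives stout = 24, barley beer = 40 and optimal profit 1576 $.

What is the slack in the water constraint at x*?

water used = 4·24 + 6·40 = 336; slack = 336 − 336 = 0.

0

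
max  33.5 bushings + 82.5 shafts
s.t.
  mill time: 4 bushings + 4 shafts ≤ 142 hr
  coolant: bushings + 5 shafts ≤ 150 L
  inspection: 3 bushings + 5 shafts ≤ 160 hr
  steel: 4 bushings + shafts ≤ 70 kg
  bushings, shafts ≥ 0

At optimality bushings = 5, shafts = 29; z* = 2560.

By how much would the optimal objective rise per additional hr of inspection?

8.5

Check each constraint at x*: mill time 136/142 (slack 6); coolant 150/150 (tight); inspection 160/160 (tight); steel 49/70 (slack 21).
Since mill time, steel are not tight, their duals are 0.
From A_Bᵀ y = c: 1·y_coolant + 3·y_inspection = 33.5; 5·y_coolant + 5·y_inspection = 82.5.
This yields shadow prices y_coolant = 8, y_inspection = 8.5.
Shadow price of inspection = 8.5.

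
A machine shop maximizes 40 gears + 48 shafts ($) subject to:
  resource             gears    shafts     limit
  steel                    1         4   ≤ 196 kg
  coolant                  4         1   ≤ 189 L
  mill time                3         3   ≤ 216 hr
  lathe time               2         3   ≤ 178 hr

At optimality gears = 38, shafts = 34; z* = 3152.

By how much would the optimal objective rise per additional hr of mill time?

8

Check each constraint at x*: steel 174/196 (slack 22); coolant 186/189 (slack 3); mill time 216/216 (tight); lathe time 178/178 (tight).
Since steel, coolant are not tight, their duals are 0.
Dual feasibility on the basic columns requires 3·y_mill time + 2·y_lathe time = 40, 3·y_mill time + 3·y_lathe time = 48.
This yields shadow prices y_mill time = 8, y_lathe time = 8.
Shadow price of mill time = 8.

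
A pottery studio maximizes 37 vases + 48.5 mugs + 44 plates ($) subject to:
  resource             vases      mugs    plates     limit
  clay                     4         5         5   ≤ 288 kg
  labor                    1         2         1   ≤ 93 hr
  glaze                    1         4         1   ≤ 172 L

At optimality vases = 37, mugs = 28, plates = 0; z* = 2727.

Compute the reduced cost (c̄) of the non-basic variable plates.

-1.5

At the optimum: clay uses 288 of 288 (binding); labor uses 93 of 93 (binding); glaze uses 149 of 172 (slack = 23).
Since glaze is not tight, its dual is 0.
From A_Bᵀ y = c: 4·y_clay + 1·y_labor = 37; 5·y_clay + 2·y_labor = 48.5.
Solving: y_clay = 8.5, y_labor = 3.
Reduced cost of plates: c₃ − yᵀa₃ = 44 − (8.5·5 + 3·1) = 44 − 45.5 = -1.5.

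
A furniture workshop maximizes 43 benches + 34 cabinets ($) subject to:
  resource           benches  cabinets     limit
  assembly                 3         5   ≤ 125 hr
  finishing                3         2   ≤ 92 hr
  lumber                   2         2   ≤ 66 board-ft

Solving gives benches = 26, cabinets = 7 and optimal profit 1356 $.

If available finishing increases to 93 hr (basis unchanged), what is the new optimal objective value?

Check each constraint at x*: assembly 113/125 (slack 12); finishing 92/92 (tight); lumber 66/66 (tight).
Since assembly is not tight, its dual is 0.
Dual feasibility on the basic columns requires 3·y_finishing + 2·y_lumber = 43, 2·y_finishing + 2·y_lumber = 34.
→ y_finishing = 9 and y_lumber = 8.
Δz = y_finishing·Δb = 9 × (1) = 9, so new z* = 1356 + 9 = 1365.

1365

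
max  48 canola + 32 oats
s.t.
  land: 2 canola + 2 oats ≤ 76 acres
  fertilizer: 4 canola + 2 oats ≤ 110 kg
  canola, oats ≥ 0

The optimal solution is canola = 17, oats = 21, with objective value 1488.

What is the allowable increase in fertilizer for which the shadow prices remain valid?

42

Binding constraints: land, fertilizer. The basis is B = [[2,2],[4,2]] with det -4.
Per unit increase in fertilizer, x* moves by d = (0.5, -0.5).
The basis stays optimal until oats reaches 0; allowable increase = 42 kg.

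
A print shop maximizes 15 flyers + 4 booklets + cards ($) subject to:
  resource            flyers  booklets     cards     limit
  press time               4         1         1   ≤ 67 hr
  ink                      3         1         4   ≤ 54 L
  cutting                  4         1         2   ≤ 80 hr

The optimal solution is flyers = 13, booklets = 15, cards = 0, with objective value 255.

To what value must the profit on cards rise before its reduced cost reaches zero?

7

Binding: press time and ink. Non-binding: cutting (13 unused).
Slack constraints have shadow price 0 (complementary slackness).
From A_Bᵀ y = c: 4·y_press time + 3·y_ink = 15; 1·y_press time + 1·y_ink = 4.
Solving: y_press time = 3, y_ink = 1.
cards enters the basis when its profit ≥ yᵀa₃ = 3·1 + 1·4 = 7.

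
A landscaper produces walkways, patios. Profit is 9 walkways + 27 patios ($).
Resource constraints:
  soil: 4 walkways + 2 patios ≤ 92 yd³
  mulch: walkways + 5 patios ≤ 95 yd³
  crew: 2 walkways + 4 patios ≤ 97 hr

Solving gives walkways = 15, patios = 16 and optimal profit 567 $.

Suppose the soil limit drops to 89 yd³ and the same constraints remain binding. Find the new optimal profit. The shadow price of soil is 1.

564

Δb = -3, so new z* = 567 + (1)·(-3) = 567 − 3 = 564.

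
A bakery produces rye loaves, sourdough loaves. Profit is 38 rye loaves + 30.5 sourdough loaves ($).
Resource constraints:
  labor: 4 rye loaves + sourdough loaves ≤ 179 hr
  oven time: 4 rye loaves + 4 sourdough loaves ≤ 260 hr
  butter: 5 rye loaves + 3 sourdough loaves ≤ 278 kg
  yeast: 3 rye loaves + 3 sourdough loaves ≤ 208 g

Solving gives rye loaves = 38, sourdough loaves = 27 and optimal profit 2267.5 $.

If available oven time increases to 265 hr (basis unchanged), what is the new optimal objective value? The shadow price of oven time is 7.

Δb = 5, so new z* = 2267.5 + (7)·(5) = 2267.5 + 35 = 2302.5.

2302.5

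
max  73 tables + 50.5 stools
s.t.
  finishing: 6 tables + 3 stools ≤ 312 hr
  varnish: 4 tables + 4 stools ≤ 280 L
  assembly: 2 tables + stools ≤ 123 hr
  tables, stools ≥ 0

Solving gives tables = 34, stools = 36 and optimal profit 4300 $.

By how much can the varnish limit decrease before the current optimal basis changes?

72

Binding constraints: finishing, varnish. The basis is B = [[6,3],[4,4]] with det 12.
Per unit decrease in varnish, x* moves by d = (0.25, -0.5).
The basis stays optimal until stools reaches 0; allowable decrease = 72 L.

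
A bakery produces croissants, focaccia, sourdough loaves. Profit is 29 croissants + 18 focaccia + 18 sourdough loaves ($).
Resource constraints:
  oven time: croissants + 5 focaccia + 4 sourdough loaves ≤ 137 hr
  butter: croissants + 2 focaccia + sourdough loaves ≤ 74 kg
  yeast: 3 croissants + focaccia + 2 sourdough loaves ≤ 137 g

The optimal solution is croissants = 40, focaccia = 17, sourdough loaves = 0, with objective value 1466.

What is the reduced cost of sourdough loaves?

Check each constraint at x*: oven time 125/137 (slack 12); butter 74/74 (tight); yeast 137/137 (tight).
Since oven time is not tight, its dual is 0.
From A_Bᵀ y = c: 1·y_butter + 3·y_yeast = 29; 2·y_butter + 1·y_yeast = 18.
Solving: y_butter = 5, y_yeast = 8.
Reduced cost of sourdough loaves: c₃ − yᵀa₃ = 18 − (5·1 + 8·2) = 18 − 21 = -3.

-3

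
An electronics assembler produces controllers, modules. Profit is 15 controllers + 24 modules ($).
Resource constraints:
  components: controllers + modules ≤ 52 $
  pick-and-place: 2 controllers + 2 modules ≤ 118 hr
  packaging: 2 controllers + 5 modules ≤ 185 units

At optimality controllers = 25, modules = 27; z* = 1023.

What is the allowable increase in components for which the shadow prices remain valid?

Binding constraints: components, packaging. The basis is B = [[1,1],[2,5]] with det 3.
Per unit increase in components, x* moves by d = (1.6667, -0.6667).
The basis stays optimal until pick-and-place becomes binding; allowable increase = 7 $.

7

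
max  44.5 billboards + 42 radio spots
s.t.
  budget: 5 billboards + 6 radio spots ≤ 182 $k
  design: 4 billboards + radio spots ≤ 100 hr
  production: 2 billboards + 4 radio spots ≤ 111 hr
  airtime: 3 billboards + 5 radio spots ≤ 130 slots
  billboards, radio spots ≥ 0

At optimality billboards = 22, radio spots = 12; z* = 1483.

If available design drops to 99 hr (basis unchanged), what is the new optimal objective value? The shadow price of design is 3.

Δb = -1, so new z* = 1483 + (3)·(-1) = 1483 − 3 = 1480.

1480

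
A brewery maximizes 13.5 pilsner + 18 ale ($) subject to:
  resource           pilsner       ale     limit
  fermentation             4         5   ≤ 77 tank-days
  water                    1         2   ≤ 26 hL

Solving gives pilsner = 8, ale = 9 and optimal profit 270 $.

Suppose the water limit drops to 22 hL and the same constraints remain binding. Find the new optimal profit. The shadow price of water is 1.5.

264

Δb = -4, so new z* = 270 + (1.5)·(-4) = 270 − 6 = 264.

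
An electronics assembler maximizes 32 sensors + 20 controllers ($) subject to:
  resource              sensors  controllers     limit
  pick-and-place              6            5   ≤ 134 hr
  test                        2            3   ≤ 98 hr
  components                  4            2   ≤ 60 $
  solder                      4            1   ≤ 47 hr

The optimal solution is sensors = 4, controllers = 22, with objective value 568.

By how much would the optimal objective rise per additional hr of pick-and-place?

2

At the optimum: pick-and-place uses 134 of 134 (binding); test uses 74 of 98 (slack = 24); components uses 60 of 60 (binding); solder uses 38 of 47 (slack = 9).
By complementary slackness, y = 0 for the non-binding constraints.
Dual feasibility on the basic columns requires 6·y_pick-and-place + 4·y_components = 32, 5·y_pick-and-place + 2·y_components = 20.
This yields shadow prices y_pick-and-place = 2, y_components = 5.
Shadow price of pick-and-place = 2.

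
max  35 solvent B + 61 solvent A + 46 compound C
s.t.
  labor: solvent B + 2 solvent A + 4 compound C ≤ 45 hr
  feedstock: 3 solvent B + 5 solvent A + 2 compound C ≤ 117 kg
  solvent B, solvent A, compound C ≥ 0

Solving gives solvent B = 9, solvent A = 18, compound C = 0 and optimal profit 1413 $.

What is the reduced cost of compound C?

Both labor and feedstock are binding at x*.
Dual feasibility on the basic columns requires 1·y_labor + 3·y_feedstock = 35, 2·y_labor + 5·y_feedstock = 61.
This yields shadow prices y_labor = 8, y_feedstock = 9.
Reduced cost of compound C: c₃ − yᵀa₃ = 46 − (8·4 + 9·2) = 46 − 50 = -4.

-4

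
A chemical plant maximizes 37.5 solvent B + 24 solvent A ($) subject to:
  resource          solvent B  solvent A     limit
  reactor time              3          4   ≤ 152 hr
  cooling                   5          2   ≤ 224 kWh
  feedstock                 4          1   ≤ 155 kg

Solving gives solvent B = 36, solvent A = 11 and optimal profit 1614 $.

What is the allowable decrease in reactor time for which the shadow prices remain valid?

Binding constraints: reactor time, feedstock. The basis is B = [[3,4],[4,1]] with det -13.
Per unit decrease in reactor time, x* moves by d = (0.0769, -0.3077).
The basis stays optimal until solvent A reaches 0; allowable decrease = 35.75 hr.

35.75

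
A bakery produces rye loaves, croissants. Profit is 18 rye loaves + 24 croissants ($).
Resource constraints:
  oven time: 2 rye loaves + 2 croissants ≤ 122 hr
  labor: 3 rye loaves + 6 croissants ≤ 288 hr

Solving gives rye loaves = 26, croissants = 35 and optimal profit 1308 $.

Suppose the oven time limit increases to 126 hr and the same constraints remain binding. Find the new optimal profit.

Check each constraint at x*: oven time 122/122 (tight); labor 288/288 (tight).
From A_Bᵀ y = c: 2·y_oven time + 3·y_labor = 18; 2·y_oven time + 6·y_labor = 24.
→ y_oven time = 6 and y_labor = 2.
Δz = y_oven time·Δb = 6 × (4) = 24, so new z* = 1308 + 24 = 1332.

1332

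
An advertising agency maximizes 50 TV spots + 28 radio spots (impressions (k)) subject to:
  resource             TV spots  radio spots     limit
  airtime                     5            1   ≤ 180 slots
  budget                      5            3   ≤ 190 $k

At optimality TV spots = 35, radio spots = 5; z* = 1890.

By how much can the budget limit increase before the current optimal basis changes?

350

Binding constraints: airtime, budget. The basis is B = [[5,1],[5,3]] with det 10.
Per unit increase in budget, x* moves by d = (-0.1, 0.5).
The basis stays optimal until TV spots reaches 0; allowable increase = 350 $k.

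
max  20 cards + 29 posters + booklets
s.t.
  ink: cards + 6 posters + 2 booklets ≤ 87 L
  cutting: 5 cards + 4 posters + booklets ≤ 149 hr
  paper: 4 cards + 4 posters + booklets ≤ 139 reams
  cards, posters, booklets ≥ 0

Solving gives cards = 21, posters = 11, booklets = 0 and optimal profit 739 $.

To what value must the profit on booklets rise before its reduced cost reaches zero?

8.5

Check each constraint at x*: ink 87/87 (tight); cutting 149/149 (tight); paper 128/139 (slack 11).
Slack constraints have shadow price 0 (complementary slackness).
From A_Bᵀ y = c: 1·y_ink + 5·y_cutting = 20; 6·y_ink + 4·y_cutting = 29.
Solving: y_ink = 2.5, y_cutting = 3.5.
booklets enters the basis when its profit ≥ yᵀa₃ = 2.5·2 + 3.5·1 = 8.5.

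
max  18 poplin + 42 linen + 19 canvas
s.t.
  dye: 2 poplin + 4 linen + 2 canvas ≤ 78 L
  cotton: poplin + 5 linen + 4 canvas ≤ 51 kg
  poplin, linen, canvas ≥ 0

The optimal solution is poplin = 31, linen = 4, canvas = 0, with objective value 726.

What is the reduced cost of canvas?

Both dye and cotton are binding at x*.
Dual feasibility on the basic columns requires 2·y_dye + 1·y_cotton = 18, 4·y_dye + 5·y_cotton = 42.
Solving: y_dye = 8, y_cotton = 2.
Reduced cost of canvas: c₃ − yᵀa₃ = 19 − (8·2 + 2·4) = 19 − 24 = -5.

-5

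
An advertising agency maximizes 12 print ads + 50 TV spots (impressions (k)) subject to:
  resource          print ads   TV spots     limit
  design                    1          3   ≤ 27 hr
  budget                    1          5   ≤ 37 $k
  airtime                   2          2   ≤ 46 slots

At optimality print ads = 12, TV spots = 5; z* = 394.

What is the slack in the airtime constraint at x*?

airtime used = 2·12 + 2·5 = 34; slack = 46 − 34 = 12.

12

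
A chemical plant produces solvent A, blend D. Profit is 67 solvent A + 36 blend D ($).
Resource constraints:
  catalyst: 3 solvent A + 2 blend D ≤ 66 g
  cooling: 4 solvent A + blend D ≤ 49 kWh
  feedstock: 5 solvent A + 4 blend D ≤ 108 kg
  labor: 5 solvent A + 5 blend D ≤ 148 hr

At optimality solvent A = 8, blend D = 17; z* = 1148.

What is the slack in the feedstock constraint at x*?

0

feedstock used = 5·8 + 4·17 = 108; slack = 108 − 108 = 0.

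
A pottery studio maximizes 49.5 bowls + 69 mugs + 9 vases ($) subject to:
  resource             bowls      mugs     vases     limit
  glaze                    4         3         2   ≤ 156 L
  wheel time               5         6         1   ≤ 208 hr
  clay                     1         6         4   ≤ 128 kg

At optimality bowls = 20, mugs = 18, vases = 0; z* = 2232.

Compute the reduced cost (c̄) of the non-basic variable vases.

At the optimum: glaze uses 134 of 156 (slack = 22); wheel time uses 208 of 208 (binding); clay uses 128 of 128 (binding).
Since glaze is not tight, its dual is 0.
From A_Bᵀ y = c: 5·y_wheel time + 1·y_clay = 49.5; 6·y_wheel time + 6·y_clay = 69.
Solving: y_wheel time = 9.5, y_clay = 2.
Reduced cost of vases: c₃ − yᵀa₃ = 9 − (9.5·1 + 2·4) = 9 − 17.5 = -8.5.

-8.5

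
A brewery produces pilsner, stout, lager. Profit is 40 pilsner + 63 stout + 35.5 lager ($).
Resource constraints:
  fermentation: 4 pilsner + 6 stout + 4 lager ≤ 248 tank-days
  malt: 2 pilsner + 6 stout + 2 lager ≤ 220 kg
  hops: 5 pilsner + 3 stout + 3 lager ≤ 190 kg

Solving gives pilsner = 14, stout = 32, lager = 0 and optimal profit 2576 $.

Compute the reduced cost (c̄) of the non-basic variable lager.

At the optimum: fermentation uses 248 of 248 (binding); malt uses 220 of 220 (binding); hops uses 166 of 190 (slack = 24).
Slack constraints have shadow price 0 (complementary slackness).
The binding rows give the dual system: 4·y_fermentation + 2·y_malt = 40 and 6·y_fermentation + 6·y_malt = 63.
→ y_fermentation = 9.5 and y_malt = 1.
Reduced cost of lager: c₃ − yᵀa₃ = 35.5 − (9.5·4 + 1·2) = 35.5 − 40 = -4.5.

-4.5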